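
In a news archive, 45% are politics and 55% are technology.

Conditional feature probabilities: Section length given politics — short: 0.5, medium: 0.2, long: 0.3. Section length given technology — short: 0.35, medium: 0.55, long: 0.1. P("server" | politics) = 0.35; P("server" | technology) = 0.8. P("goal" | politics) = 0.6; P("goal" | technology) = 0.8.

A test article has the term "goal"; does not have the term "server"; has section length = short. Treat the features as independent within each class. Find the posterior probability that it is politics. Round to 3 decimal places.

politics: 0.45 × 0.5 × (1−0.35) × 0.6 = 0.08775
technology: 0.55 × 0.35 × (1−0.8) × 0.8 = 0.0308
P(politics | x) = 0.08775 / 0.11855 ≈ 0.740

0.740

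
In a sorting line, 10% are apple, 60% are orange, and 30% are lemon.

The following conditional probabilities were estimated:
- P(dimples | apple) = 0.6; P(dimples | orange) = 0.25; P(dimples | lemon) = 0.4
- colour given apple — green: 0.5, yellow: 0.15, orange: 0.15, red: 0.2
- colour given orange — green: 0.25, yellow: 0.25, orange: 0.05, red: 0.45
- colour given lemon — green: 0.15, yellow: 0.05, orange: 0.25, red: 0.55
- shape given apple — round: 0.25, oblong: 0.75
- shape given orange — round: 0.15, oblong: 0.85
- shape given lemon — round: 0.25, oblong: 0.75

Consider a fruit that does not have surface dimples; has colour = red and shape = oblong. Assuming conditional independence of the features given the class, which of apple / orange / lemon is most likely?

orange

apple: 0.1 × (1−0.6) × 0.2 × 0.75 = 0.006
orange: 0.6 × (1−0.25) × 0.45 × 0.85 = 0.172125
lemon: 0.3 × (1−0.4) × 0.55 × 0.75 = 0.07425
Highest score → orange.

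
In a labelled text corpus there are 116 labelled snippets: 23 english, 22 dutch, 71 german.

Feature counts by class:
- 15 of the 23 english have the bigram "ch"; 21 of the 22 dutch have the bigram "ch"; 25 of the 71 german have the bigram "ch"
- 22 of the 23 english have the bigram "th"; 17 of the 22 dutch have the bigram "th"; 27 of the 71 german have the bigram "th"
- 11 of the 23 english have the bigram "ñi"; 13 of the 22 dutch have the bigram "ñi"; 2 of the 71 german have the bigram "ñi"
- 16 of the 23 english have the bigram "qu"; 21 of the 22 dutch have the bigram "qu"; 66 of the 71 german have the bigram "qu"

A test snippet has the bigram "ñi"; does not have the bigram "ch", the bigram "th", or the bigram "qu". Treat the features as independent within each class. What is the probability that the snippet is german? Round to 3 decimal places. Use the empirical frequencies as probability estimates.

0.499

english: (23/116) × (8/23) × (1/23) × (11/23) × (7/23) ≈ 0.000436455
dutch: (22/116) × (1/22) × (5/22) × (13/22) × (1/22) ≈ 0.0000526244
german: (71/116) × (46/71) × (44/71) × (2/71) × (5/71) ≈ 0.000487503
P(german | x) = 0.000487503 / 0.0009765824 ≈ 0.499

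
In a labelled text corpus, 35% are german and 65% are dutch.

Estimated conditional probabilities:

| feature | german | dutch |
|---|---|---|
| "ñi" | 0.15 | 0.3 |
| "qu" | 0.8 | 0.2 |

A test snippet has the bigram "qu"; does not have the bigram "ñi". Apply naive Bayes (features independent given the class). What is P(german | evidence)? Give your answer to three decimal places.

german: 0.35 × (1−0.15) × 0.8 = 0.238
dutch: 0.65 × (1−0.3) × 0.2 = 0.091
P(german | x) = 0.238 / 0.329 ≈ 0.723

0.723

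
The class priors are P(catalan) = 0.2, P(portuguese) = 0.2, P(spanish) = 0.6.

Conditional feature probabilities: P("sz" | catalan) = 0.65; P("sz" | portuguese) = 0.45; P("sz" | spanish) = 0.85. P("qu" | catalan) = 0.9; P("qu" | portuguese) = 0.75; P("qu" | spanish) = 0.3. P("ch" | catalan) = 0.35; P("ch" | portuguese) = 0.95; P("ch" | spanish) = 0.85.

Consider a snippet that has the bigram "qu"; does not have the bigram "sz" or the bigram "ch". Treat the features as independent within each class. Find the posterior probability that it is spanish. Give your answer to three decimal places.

0.082

catalan: 0.2 × (1−0.65) × 0.9 × (1−0.35) = 0.04095
portuguese: 0.2 × (1−0.45) × 0.75 × (1−0.95) = 0.004125
spanish: 0.6 × (1−0.85) × 0.3 × (1−0.85) = 0.00405
P(spanish | x) = 0.00405 / 0.049125 ≈ 0.082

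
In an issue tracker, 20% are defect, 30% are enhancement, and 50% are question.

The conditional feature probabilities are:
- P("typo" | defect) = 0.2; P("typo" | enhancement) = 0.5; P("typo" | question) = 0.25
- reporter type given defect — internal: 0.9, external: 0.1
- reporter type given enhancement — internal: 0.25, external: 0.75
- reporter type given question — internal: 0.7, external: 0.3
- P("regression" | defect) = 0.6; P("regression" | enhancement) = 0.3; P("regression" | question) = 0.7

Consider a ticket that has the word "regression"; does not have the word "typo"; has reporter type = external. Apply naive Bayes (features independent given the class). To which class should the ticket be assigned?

defect: 0.2 × (1−0.2) × 0.1 × 0.6 = 0.0096
enhancement: 0.3 × (1−0.5) × 0.75 × 0.3 = 0.03375
question: 0.5 × (1−0.25) × 0.3 × 0.7 = 0.07875
Highest score → question.

question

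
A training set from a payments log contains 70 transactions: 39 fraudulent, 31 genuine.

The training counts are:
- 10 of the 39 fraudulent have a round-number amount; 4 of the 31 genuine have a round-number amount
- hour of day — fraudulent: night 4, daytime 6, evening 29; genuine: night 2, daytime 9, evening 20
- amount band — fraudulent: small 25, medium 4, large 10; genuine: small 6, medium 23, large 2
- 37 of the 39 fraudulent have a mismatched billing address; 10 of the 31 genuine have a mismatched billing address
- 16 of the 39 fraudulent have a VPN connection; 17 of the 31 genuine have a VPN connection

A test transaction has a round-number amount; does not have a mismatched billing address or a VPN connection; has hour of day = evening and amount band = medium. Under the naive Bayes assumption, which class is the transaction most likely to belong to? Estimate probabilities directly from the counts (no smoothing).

fraudulent: (39/70) × (10/39) × (29/39) × (4/39) × (2/39) × (23/39) ≈ 0.000329503
genuine: (31/70) × (4/31) × (20/31) × (23/31) × (21/31) × (14/31) ≈ 0.00836797
Highest score → genuine.

genuine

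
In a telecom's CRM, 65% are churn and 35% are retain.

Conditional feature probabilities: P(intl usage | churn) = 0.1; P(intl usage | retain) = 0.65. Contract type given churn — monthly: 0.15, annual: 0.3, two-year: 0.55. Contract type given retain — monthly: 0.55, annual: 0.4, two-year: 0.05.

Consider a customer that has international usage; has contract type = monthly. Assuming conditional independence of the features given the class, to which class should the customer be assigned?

retain

churn: 0.65 × 0.1 × 0.15 = 0.00975
retain: 0.35 × 0.65 × 0.55 = 0.125125
Highest score → retain.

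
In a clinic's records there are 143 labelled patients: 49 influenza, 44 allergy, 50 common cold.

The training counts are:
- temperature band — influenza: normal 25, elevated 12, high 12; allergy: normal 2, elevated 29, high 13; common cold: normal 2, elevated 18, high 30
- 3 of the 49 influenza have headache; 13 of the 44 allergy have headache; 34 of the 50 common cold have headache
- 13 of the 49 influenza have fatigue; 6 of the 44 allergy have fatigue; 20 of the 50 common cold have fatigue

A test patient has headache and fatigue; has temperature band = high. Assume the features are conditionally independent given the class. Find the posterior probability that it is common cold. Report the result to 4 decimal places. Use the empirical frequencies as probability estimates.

0.9191

influenza: (49/143) × (12/49) × (3/49) × (13/49) ≈ 0.00136307
allergy: (44/143) × (13/44) × (13/44) × (6/44) ≈ 0.00366266
common cold: (50/143) × (30/50) × (34/50) × (20/50) ≈ 0.0570629
P(common cold | x) = 0.0570629 / 0.06208863 ≈ 0.9191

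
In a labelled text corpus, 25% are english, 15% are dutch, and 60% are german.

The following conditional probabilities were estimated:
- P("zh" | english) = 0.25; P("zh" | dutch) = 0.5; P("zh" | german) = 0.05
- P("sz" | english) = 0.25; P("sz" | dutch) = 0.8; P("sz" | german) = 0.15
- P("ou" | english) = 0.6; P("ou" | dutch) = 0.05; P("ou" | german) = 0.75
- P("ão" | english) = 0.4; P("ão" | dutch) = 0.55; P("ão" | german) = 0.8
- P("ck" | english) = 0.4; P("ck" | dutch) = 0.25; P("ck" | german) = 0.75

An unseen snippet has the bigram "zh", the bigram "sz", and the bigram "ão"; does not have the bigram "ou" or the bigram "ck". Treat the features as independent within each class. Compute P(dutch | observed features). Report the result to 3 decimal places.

english: 0.25 × 0.25 × 0.25 × (1−0.6) × 0.4 × (1−0.4) = 0.0015
dutch: 0.15 × 0.5 × 0.8 × (1−0.05) × 0.55 × (1−0.25) = 0.0235125
german: 0.6 × 0.05 × 0.15 × (1−0.75) × 0.8 × (1−0.75) = 0.000225
P(dutch | x) = 0.0235125 / 0.0252375 ≈ 0.932

0.932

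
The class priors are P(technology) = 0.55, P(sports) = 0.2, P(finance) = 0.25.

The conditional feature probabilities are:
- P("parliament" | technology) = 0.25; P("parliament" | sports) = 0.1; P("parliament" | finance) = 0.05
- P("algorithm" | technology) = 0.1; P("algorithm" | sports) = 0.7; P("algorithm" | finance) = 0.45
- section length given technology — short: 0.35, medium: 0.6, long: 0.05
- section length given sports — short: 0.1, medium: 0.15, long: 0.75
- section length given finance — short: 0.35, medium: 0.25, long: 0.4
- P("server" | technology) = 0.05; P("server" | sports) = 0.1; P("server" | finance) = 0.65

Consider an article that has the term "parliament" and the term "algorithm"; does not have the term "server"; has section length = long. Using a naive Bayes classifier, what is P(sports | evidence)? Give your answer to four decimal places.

technology: 0.55 × 0.25 × 0.1 × 0.05 × (1−0.05) = 0.000653125
sports: 0.2 × 0.1 × 0.7 × 0.75 × (1−0.1) = 0.00945
finance: 0.25 × 0.05 × 0.45 × 0.4 × (1−0.65) = 0.0007875
P(sports | x) = 0.00945 / 0.010890625 ≈ 0.8677

0.8677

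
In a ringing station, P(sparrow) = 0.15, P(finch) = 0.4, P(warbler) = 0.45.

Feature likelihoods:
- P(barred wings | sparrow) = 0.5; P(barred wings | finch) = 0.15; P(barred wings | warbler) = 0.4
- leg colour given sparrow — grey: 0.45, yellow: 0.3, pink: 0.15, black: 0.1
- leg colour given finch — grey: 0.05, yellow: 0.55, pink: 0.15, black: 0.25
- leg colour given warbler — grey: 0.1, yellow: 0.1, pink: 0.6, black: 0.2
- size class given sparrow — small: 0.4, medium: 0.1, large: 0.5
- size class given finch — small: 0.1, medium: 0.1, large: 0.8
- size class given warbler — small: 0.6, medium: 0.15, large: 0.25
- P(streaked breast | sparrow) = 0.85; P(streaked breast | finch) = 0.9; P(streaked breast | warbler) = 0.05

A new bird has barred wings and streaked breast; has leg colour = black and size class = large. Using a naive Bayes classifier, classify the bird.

sparrow: 0.15 × 0.5 × 0.1 × 0.5 × 0.85 = 0.0031875
finch: 0.4 × 0.15 × 0.25 × 0.8 × 0.9 = 0.0108
warbler: 0.45 × 0.4 × 0.2 × 0.25 × 0.05 = 0.00045
Highest score → finch.

finch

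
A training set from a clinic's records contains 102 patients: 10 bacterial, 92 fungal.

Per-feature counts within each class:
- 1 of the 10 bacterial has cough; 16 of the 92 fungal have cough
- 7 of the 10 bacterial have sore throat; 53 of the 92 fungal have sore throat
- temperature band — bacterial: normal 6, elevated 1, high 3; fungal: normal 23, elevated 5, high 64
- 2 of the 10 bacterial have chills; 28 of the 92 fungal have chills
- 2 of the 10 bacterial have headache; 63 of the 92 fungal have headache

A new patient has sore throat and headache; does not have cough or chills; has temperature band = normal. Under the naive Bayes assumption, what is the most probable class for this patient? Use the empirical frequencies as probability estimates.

bacterial: (10/102) × (9/10) × (7/10) × (6/10) × (8/10) × (2/10) ≈ 0.00592941
fungal: (92/102) × (76/92) × (53/92) × (23/92) × (64/92) × (63/92) ≈ 0.0511195
Highest score → fungal.

fungal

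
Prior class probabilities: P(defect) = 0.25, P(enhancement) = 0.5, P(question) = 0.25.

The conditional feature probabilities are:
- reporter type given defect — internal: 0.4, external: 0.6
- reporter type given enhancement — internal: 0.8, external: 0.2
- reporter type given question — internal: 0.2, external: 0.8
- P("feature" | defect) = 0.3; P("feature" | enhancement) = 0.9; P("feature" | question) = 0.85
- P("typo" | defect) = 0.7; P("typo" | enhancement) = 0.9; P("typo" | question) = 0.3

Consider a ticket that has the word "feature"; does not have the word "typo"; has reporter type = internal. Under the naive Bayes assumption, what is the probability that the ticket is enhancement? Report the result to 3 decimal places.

defect: 0.25 × 0.4 × 0.3 × (1−0.7) = 0.009
enhancement: 0.5 × 0.8 × 0.9 × (1−0.9) = 0.036
question: 0.25 × 0.2 × 0.85 × (1−0.3) = 0.02975
P(enhancement | x) = 0.036 / 0.07475 ≈ 0.482

0.482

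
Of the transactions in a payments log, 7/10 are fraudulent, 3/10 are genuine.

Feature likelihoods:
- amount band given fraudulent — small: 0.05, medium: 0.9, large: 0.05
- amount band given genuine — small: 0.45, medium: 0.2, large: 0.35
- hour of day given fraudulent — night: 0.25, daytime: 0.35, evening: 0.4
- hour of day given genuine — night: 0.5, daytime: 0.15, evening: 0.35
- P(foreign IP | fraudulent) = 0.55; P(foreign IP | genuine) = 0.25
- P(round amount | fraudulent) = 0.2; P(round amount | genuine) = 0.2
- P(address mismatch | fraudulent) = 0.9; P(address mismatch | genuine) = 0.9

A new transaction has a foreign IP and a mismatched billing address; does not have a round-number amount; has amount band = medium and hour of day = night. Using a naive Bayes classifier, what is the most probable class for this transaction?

fraudulent: 0.7 × 0.9 × 0.25 × 0.55 × (1−0.2) × 0.9 = 0.06237
genuine: 0.3 × 0.2 × 0.5 × 0.25 × (1−0.2) × 0.9 = 0.0054
Highest score → fraudulent.

fraudulent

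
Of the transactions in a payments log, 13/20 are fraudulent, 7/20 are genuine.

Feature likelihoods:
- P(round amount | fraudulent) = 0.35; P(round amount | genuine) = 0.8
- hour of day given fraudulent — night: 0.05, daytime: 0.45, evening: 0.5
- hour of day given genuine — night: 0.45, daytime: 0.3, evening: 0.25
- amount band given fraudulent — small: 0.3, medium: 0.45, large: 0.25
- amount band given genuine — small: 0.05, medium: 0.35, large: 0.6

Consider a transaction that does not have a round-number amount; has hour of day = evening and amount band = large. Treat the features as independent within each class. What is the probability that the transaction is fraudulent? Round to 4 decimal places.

0.8342

fraudulent: 0.65 × (1−0.35) × 0.5 × 0.25 = 0.0528125
genuine: 0.35 × (1−0.8) × 0.25 × 0.6 = 0.0105
P(fraudulent | x) = 0.0528125 / 0.0633125 ≈ 0.8342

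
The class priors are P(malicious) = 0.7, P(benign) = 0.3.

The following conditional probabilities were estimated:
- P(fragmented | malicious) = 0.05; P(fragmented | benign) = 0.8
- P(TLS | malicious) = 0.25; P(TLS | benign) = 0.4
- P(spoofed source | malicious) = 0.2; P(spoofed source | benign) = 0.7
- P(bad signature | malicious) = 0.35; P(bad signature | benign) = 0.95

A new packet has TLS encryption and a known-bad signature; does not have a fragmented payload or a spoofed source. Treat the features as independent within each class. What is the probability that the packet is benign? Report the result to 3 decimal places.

malicious: 0.7 × (1−0.05) × 0.25 × (1−0.2) × 0.35 = 0.04655
benign: 0.3 × (1−0.8) × 0.4 × (1−0.7) × 0.95 = 0.00684
P(benign | x) = 0.00684 / 0.05339 ≈ 0.128

0.128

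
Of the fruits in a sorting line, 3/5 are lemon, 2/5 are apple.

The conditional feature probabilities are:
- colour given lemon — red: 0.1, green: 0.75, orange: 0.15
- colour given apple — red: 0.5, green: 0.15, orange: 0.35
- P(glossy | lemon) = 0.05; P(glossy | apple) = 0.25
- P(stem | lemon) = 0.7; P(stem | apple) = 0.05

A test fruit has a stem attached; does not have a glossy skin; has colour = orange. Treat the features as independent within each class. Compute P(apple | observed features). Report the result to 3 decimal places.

0.081

lemon: 0.6 × 0.15 × (1−0.05) × 0.7 = 0.05985
apple: 0.4 × 0.35 × (1−0.25) × 0.05 = 0.00525
P(apple | x) = 0.00525 / 0.0651 ≈ 0.081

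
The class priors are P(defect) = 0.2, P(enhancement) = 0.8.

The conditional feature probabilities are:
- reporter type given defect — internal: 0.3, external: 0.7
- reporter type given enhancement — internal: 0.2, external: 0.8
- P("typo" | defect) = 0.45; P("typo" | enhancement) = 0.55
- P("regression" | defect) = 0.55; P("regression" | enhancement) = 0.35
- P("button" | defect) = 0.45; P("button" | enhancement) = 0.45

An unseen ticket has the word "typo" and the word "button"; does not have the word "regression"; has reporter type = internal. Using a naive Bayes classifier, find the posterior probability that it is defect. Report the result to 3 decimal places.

defect: 0.2 × 0.3 × 0.45 × (1−0.55) × 0.45 = 0.0054675
enhancement: 0.8 × 0.2 × 0.55 × (1−0.35) × 0.45 = 0.02574
P(defect | x) = 0.0054675 / 0.0312075 ≈ 0.175

0.175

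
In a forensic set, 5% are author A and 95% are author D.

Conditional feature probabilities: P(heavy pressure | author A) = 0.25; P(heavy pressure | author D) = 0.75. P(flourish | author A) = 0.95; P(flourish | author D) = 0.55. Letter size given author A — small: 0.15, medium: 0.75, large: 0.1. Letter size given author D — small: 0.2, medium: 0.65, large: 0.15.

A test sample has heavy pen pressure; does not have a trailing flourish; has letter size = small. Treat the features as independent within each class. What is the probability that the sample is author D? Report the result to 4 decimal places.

author A: 0.05 × 0.25 × (1−0.95) × 0.15 = 0.00009375
author D: 0.95 × 0.75 × (1−0.55) × 0.2 = 0.064125
P(author D | x) = 0.064125 / 0.06421875 ≈ 0.9985

0.9985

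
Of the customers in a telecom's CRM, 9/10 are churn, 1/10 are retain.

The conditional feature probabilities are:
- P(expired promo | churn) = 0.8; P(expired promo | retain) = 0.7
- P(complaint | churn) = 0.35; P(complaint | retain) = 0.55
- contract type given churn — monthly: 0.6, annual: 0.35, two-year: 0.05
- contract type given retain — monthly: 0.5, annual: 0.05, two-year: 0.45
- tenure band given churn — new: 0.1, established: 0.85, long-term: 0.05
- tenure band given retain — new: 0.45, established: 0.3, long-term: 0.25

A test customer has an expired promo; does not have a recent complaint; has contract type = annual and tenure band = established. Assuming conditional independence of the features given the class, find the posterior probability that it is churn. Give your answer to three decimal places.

0.997

churn: 0.9 × 0.8 × (1−0.35) × 0.35 × 0.85 = 0.13923
retain: 0.1 × 0.7 × (1−0.55) × 0.05 × 0.3 = 0.0004725
P(churn | x) = 0.13923 / 0.1397025 ≈ 0.997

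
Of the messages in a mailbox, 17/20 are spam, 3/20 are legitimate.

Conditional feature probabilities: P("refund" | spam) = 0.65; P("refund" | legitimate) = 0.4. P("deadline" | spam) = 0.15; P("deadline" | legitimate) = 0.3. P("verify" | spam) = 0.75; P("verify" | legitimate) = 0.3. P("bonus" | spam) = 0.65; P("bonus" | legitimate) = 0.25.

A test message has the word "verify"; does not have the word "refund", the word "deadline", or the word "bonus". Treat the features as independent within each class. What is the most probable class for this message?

spam: 0.85 × (1−0.65) × (1−0.15) × 0.75 × (1−0.65) = 0.0663796875
legitimate: 0.15 × (1−0.4) × (1−0.3) × 0.3 × (1−0.25) = 0.014175
Highest score → spam.

spam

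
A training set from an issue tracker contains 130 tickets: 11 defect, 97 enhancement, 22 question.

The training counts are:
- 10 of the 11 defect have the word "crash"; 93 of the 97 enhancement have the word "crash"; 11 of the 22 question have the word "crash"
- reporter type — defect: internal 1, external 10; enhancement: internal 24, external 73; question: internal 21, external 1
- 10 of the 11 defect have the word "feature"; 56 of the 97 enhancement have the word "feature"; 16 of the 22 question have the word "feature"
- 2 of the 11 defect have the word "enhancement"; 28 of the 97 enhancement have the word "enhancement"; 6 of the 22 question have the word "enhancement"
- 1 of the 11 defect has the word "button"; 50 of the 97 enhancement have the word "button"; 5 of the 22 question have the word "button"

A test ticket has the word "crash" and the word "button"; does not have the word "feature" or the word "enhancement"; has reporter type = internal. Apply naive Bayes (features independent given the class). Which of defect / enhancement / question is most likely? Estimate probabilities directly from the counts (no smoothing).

defect: (11/130) × (10/11) × (1/11) × (1/11) × (9/11) × (1/11) ≈ 0.0000472855
enhancement: (97/130) × (93/97) × (24/97) × (41/97) × (69/97) × (50/97) ≈ 0.0274326
question: (22/130) × (11/22) × (21/22) × (6/22) × (16/22) × (5/22) ≈ 0.00364099
Highest score → enhancement.

enhancement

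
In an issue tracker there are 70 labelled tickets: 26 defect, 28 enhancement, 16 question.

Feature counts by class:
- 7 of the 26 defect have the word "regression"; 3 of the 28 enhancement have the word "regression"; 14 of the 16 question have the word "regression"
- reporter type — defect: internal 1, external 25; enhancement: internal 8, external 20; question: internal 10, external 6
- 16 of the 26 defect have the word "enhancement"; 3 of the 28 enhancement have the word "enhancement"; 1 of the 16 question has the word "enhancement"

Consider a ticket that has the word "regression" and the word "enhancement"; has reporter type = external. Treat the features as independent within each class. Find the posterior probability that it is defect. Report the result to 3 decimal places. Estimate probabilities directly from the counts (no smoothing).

defect: (26/70) × (7/26) × (25/26) × (16/26) ≈ 0.0591716
enhancement: (28/70) × (3/28) × (20/28) × (3/28) ≈ 0.00327988
question: (16/70) × (14/16) × (6/16) × (1/16) = 0.0046875
P(defect | x) = 0.0591716 / 0.06713898 ≈ 0.881

0.881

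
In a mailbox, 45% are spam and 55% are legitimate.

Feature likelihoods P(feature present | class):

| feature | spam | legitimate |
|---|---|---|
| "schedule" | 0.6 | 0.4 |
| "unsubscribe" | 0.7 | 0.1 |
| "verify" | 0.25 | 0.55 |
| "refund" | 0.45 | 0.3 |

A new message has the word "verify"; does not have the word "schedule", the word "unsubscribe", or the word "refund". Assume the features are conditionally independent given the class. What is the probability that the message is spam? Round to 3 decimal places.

spam: 0.45 × (1−0.6) × (1−0.7) × 0.25 × (1−0.45) = 0.007425
legitimate: 0.55 × (1−0.4) × (1−0.1) × 0.55 × (1−0.3) = 0.114345
P(spam | x) = 0.007425 / 0.12177 ≈ 0.061

0.061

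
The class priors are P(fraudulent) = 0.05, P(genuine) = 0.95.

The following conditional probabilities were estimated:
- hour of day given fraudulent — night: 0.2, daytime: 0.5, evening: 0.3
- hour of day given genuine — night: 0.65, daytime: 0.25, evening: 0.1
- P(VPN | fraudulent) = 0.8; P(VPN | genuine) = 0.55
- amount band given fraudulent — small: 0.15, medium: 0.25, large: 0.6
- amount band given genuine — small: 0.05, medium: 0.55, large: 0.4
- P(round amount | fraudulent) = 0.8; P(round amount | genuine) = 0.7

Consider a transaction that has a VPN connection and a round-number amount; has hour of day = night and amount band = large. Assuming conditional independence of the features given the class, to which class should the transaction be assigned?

genuine

fraudulent: 0.05 × 0.2 × 0.8 × 0.6 × 0.8 = 0.00384
genuine: 0.95 × 0.65 × 0.55 × 0.4 × 0.7 = 0.095095
Highest score → genuine.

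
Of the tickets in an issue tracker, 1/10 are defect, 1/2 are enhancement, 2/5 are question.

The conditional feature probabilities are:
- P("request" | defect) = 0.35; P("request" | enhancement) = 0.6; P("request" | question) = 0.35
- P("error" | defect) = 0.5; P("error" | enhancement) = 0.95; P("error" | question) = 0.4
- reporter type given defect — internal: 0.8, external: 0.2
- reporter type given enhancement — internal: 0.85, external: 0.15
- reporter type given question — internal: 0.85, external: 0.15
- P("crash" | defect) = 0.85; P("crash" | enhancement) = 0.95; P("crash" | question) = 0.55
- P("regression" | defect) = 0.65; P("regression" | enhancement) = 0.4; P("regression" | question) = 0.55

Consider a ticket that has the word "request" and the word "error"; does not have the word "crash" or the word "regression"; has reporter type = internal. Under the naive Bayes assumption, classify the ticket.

question

defect: 0.1 × 0.35 × 0.5 × 0.8 × (1−0.85) × (1−0.65) = 0.000735
enhancement: 0.5 × 0.6 × 0.95 × 0.85 × (1−0.95) × (1−0.4) = 0.0072675
question: 0.4 × 0.35 × 0.4 × 0.85 × (1−0.55) × (1−0.55) = 0.009639
Highest score → question.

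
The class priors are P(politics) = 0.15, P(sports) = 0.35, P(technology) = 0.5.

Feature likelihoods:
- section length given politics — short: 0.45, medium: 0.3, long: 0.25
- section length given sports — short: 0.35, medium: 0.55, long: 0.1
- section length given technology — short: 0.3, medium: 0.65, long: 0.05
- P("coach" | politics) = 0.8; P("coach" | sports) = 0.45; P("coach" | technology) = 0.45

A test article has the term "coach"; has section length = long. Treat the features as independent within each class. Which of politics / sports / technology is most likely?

politics

politics: 0.15 × 0.25 × 0.8 = 0.03
sports: 0.35 × 0.1 × 0.45 = 0.01575
technology: 0.5 × 0.05 × 0.45 = 0.01125
Highest score → politics.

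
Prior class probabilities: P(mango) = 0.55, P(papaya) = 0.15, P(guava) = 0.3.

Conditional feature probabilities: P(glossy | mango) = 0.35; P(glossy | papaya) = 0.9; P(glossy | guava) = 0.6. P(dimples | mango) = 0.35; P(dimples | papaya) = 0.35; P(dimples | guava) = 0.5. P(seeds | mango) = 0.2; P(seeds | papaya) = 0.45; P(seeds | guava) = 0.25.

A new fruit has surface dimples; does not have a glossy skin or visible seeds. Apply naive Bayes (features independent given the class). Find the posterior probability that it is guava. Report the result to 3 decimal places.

0.304

mango: 0.55 × (1−0.35) × 0.35 × (1−0.2) = 0.1001
papaya: 0.15 × (1−0.9) × 0.35 × (1−0.45) = 0.0028875
guava: 0.3 × (1−0.6) × 0.5 × (1−0.25) = 0.045
P(guava | x) = 0.045 / 0.1479875 ≈ 0.304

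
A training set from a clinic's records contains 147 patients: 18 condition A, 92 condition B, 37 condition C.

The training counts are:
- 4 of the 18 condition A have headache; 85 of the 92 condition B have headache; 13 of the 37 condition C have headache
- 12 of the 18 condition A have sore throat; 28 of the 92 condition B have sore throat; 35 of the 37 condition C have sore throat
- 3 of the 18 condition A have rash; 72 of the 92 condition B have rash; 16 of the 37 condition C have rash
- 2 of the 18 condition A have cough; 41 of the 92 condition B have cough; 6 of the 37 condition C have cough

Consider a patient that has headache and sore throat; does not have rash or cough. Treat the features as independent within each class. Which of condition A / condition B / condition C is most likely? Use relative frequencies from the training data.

condition C

condition A: (18/147) × (4/18) × (12/18) × (15/18) × (16/18) ≈ 0.0134375
condition B: (92/147) × (85/92) × (28/92) × (20/92) × (51/92) ≈ 0.0212078
condition C: (37/147) × (13/37) × (35/37) × (21/37) × (31/37) ≈ 0.0397805
Highest score → condition C.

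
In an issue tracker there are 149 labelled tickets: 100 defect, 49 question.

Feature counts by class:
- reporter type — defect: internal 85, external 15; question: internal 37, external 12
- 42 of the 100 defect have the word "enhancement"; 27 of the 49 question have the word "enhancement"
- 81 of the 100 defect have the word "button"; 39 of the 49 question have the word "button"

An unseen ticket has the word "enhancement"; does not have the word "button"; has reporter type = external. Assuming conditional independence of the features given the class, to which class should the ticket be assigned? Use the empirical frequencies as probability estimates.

defect: (100/149) × (15/100) × (42/100) × (19/100) ≈ 0.00803356
question: (49/149) × (12/49) × (27/49) × (10/49) ≈ 0.00905663
Highest score → question.

question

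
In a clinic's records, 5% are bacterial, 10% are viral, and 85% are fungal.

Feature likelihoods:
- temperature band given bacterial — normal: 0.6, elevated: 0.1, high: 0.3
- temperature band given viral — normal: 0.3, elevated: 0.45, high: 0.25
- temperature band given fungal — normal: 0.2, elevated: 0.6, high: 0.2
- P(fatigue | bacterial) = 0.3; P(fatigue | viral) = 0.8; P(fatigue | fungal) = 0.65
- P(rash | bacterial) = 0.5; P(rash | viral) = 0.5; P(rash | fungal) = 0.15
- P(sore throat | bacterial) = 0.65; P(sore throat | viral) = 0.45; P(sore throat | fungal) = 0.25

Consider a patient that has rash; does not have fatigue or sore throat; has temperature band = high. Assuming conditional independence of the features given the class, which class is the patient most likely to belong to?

bacterial: 0.05 × 0.3 × (1−0.3) × 0.5 × (1−0.65) = 0.0018375
viral: 0.1 × 0.25 × (1−0.8) × 0.5 × (1−0.45) = 0.001375
fungal: 0.85 × 0.2 × (1−0.65) × 0.15 × (1−0.25) = 0.00669375
Highest score → fungal.

fungal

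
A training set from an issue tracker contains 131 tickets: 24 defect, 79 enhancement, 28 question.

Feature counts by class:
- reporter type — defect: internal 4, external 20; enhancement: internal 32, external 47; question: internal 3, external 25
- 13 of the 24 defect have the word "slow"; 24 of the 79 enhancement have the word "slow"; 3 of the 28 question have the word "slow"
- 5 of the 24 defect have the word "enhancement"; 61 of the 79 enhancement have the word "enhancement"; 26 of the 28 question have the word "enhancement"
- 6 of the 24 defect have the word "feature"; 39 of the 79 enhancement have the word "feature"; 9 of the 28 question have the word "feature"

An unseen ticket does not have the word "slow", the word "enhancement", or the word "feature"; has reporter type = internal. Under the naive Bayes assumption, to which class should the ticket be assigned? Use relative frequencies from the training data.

defect: (24/131) × (4/24) × (11/24) × (19/24) × (18/24) ≈ 0.00830948
enhancement: (79/131) × (32/79) × (55/79) × (18/79) × (40/79) ≈ 0.0196197
question: (28/131) × (3/28) × (25/28) × (2/28) × (19/28) ≈ 0.000991059
Highest score → enhancement.

enhancement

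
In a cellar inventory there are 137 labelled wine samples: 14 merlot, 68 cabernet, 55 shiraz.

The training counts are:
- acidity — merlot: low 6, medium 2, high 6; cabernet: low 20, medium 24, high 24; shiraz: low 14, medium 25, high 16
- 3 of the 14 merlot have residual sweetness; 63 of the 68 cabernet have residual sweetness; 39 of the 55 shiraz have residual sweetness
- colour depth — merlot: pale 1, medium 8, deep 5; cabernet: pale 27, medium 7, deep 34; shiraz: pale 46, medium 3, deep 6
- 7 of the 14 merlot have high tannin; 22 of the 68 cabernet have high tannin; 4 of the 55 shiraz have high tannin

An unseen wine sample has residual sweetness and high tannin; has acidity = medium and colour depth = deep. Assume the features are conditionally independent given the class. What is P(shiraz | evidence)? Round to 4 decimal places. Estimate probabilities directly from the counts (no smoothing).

0.0369

merlot: (14/137) × (2/14) × (3/14) × (5/14) × (7/14) ≈ 0.000558618
cabernet: (68/137) × (24/68) × (63/68) × (34/68) × (22/68) ≈ 0.0262546
shiraz: (55/137) × (25/55) × (39/55) × (6/55) × (4/55) ≈ 0.00102661
P(shiraz | x) = 0.00102661 / 0.027839828 ≈ 0.0369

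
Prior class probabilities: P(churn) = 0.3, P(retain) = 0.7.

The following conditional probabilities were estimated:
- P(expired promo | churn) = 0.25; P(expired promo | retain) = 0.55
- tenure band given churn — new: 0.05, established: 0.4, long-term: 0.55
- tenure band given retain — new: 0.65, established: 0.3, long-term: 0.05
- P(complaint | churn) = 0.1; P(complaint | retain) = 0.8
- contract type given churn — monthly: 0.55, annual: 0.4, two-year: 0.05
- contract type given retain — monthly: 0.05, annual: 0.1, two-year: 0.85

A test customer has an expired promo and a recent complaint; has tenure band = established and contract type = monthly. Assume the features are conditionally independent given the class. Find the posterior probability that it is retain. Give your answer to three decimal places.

0.737

churn: 0.3 × 0.25 × 0.4 × 0.1 × 0.55 = 0.00165
retain: 0.7 × 0.55 × 0.3 × 0.8 × 0.05 = 0.00462
P(retain | x) = 0.00462 / 0.00627 ≈ 0.737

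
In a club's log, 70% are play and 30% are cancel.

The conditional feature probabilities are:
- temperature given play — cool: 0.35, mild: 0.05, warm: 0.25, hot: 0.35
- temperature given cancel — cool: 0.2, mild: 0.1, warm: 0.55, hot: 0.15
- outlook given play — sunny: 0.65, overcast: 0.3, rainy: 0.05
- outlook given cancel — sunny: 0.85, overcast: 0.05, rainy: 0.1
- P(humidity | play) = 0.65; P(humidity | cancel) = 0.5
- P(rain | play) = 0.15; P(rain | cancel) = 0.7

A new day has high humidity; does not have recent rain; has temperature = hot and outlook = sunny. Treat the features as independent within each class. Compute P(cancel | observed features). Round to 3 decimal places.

0.061

play: 0.7 × 0.35 × 0.65 × 0.65 × (1−0.15) = 0.087985625
cancel: 0.3 × 0.15 × 0.85 × 0.5 × (1−0.7) = 0.0057375
P(cancel | x) = 0.0057375 / 0.093723125 ≈ 0.061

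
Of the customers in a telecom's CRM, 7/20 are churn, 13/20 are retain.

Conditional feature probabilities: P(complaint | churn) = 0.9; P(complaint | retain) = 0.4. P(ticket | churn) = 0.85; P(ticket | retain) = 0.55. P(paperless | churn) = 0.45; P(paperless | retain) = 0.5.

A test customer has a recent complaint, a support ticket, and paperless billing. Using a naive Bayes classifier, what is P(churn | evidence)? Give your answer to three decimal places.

0.628

churn: 0.35 × 0.9 × 0.85 × 0.45 = 0.1204875
retain: 0.65 × 0.4 × 0.55 × 0.5 = 0.0715
P(churn | x) = 0.1204875 / 0.1919875 ≈ 0.628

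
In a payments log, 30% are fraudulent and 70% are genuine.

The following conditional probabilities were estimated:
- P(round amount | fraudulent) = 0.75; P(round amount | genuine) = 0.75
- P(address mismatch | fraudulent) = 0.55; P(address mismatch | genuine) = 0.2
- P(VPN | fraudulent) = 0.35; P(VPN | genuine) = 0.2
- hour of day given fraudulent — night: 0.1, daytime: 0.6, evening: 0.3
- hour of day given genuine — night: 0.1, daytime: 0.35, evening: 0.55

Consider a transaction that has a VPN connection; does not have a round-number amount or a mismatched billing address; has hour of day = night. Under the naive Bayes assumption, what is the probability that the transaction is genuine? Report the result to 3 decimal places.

fraudulent: 0.3 × (1−0.75) × (1−0.55) × 0.35 × 0.1 = 0.00118125
genuine: 0.7 × (1−0.75) × (1−0.2) × 0.2 × 0.1 = 0.0028
P(genuine | x) = 0.0028 / 0.00398125 ≈ 0.703

0.703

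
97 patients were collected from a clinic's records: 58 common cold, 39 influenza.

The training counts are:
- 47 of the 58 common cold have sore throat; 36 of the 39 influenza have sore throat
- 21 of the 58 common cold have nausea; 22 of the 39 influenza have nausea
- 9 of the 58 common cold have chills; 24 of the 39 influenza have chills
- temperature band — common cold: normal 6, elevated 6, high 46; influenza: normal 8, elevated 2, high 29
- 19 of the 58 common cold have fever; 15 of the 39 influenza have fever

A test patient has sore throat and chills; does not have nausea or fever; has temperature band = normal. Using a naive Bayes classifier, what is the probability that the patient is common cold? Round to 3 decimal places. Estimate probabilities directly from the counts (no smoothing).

0.210

common cold: (58/97) × (47/58) × (37/58) × (9/58) × (6/58) × (39/58) ≈ 0.00333637
influenza: (39/97) × (36/39) × (17/39) × (24/39) × (8/39) × (24/39) ≈ 0.0125671
P(common cold | x) = 0.00333637 / 0.01590347 ≈ 0.210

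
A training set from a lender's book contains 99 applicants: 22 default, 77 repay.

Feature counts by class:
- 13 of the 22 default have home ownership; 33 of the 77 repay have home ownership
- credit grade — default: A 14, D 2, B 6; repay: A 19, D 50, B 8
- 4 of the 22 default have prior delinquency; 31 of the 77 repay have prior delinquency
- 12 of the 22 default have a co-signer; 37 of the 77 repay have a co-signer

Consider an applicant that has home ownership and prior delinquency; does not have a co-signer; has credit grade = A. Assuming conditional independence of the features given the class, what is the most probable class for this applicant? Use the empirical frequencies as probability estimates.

repay

default: (22/99) × (13/22) × (14/22) × (4/22) × (10/22) ≈ 0.00690602
repay: (77/99) × (33/77) × (19/77) × (31/77) × (40/77) ≈ 0.0172021
Highest score → repay.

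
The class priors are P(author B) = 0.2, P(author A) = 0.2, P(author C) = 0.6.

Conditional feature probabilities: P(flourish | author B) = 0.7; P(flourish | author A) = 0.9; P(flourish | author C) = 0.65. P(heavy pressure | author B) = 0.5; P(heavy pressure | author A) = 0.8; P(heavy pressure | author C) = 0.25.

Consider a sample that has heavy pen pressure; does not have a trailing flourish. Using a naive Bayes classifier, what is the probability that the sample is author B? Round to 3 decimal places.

author B: 0.2 × (1−0.7) × 0.5 = 0.03
author A: 0.2 × (1−0.9) × 0.8 = 0.016
author C: 0.6 × (1−0.65) × 0.25 = 0.0525
P(author B | x) = 0.03 / 0.0985 ≈ 0.305

0.305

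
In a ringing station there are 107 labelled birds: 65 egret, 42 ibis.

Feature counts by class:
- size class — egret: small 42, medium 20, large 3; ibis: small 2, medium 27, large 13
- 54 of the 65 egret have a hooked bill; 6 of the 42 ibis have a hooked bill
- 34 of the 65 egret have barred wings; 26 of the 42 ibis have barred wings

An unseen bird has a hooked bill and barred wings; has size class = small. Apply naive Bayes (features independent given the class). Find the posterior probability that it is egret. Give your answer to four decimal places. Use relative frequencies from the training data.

0.9904

egret: (65/107) × (42/65) × (54/65) × (34/65) ≈ 0.170573
ibis: (42/107) × (2/42) × (6/42) × (26/42) ≈ 0.001653
P(egret | x) = 0.170573 / 0.172226 ≈ 0.9904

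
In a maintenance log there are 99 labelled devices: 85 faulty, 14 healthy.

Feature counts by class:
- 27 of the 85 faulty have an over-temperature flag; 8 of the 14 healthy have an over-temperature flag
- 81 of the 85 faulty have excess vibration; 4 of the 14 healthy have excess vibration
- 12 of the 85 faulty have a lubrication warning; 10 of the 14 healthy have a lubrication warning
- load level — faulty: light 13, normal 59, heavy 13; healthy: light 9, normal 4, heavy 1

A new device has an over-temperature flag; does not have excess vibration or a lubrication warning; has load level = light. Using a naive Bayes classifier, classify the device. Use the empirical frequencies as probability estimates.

faulty: (85/99) × (27/85) × (4/85) × (73/85) × (13/85) ≈ 0.00168577
healthy: (14/99) × (8/14) × (10/14) × (4/14) × (9/14) ≈ 0.0106016
Highest score → healthy.

healthy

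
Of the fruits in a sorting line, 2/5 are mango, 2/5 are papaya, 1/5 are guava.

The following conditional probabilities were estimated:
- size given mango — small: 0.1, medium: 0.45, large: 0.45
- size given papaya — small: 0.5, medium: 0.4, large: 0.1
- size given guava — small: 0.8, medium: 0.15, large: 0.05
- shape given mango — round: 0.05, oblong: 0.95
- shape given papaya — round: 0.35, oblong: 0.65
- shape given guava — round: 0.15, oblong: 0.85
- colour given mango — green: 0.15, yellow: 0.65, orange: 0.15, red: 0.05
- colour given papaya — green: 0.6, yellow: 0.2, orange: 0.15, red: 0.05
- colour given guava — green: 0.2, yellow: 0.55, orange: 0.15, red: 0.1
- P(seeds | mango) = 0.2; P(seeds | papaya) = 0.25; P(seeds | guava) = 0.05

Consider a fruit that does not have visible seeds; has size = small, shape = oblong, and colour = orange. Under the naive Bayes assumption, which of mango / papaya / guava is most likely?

mango: 0.4 × 0.1 × 0.95 × 0.15 × (1−0.2) = 0.00456
papaya: 0.4 × 0.5 × 0.65 × 0.15 × (1−0.25) = 0.014625
guava: 0.2 × 0.8 × 0.85 × 0.15 × (1−0.05) = 0.01938
Highest score → guava.

guava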